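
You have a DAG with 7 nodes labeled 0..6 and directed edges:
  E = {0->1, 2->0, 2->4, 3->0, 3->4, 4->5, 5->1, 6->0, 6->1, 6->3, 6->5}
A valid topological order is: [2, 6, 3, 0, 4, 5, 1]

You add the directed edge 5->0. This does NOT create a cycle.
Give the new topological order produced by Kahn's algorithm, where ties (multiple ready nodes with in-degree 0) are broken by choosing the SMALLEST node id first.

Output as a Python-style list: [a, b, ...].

Old toposort: [2, 6, 3, 0, 4, 5, 1]
Added edge: 5->0
Position of 5 (5) > position of 0 (3). Must reorder: 5 must now come before 0.
Run Kahn's algorithm (break ties by smallest node id):
  initial in-degrees: [4, 3, 0, 1, 2, 2, 0]
  ready (indeg=0): [2, 6]
  pop 2: indeg[0]->3; indeg[4]->1 | ready=[6] | order so far=[2]
  pop 6: indeg[0]->2; indeg[1]->2; indeg[3]->0; indeg[5]->1 | ready=[3] | order so far=[2, 6]
  pop 3: indeg[0]->1; indeg[4]->0 | ready=[4] | order so far=[2, 6, 3]
  pop 4: indeg[5]->0 | ready=[5] | order so far=[2, 6, 3, 4]
  pop 5: indeg[0]->0; indeg[1]->1 | ready=[0] | order so far=[2, 6, 3, 4, 5]
  pop 0: indeg[1]->0 | ready=[1] | order so far=[2, 6, 3, 4, 5, 0]
  pop 1: no out-edges | ready=[] | order so far=[2, 6, 3, 4, 5, 0, 1]
  Result: [2, 6, 3, 4, 5, 0, 1]

Answer: [2, 6, 3, 4, 5, 0, 1]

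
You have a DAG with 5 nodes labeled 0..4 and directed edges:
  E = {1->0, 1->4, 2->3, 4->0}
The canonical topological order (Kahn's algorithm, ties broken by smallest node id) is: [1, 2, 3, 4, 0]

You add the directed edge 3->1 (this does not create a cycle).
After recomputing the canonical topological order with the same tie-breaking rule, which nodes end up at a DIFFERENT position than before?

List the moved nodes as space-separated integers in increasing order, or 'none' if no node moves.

Answer: 1 2 3

Derivation:
Old toposort: [1, 2, 3, 4, 0]
Added edge 3->1
Recompute Kahn (smallest-id tiebreak):
  initial in-degrees: [2, 1, 0, 1, 1]
  ready (indeg=0): [2]
  pop 2: indeg[3]->0 | ready=[3] | order so far=[2]
  pop 3: indeg[1]->0 | ready=[1] | order so far=[2, 3]
  pop 1: indeg[0]->1; indeg[4]->0 | ready=[4] | order so far=[2, 3, 1]
  pop 4: indeg[0]->0 | ready=[0] | order so far=[2, 3, 1, 4]
  pop 0: no out-edges | ready=[] | order so far=[2, 3, 1, 4, 0]
New canonical toposort: [2, 3, 1, 4, 0]
Compare positions:
  Node 0: index 4 -> 4 (same)
  Node 1: index 0 -> 2 (moved)
  Node 2: index 1 -> 0 (moved)
  Node 3: index 2 -> 1 (moved)
  Node 4: index 3 -> 3 (same)
Nodes that changed position: 1 2 3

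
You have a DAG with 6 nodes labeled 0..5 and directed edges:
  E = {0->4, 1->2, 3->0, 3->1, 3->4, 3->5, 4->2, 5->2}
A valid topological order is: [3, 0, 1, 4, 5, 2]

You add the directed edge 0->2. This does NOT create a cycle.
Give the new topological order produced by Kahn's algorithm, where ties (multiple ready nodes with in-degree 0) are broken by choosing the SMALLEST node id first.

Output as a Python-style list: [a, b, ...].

Answer: [3, 0, 1, 4, 5, 2]

Derivation:
Old toposort: [3, 0, 1, 4, 5, 2]
Added edge: 0->2
Position of 0 (1) < position of 2 (5). Old order still valid.
Run Kahn's algorithm (break ties by smallest node id):
  initial in-degrees: [1, 1, 4, 0, 2, 1]
  ready (indeg=0): [3]
  pop 3: indeg[0]->0; indeg[1]->0; indeg[4]->1; indeg[5]->0 | ready=[0, 1, 5] | order so far=[3]
  pop 0: indeg[2]->3; indeg[4]->0 | ready=[1, 4, 5] | order so far=[3, 0]
  pop 1: indeg[2]->2 | ready=[4, 5] | order so far=[3, 0, 1]
  pop 4: indeg[2]->1 | ready=[5] | order so far=[3, 0, 1, 4]
  pop 5: indeg[2]->0 | ready=[2] | order so far=[3, 0, 1, 4, 5]
  pop 2: no out-edges | ready=[] | order so far=[3, 0, 1, 4, 5, 2]
  Result: [3, 0, 1, 4, 5, 2]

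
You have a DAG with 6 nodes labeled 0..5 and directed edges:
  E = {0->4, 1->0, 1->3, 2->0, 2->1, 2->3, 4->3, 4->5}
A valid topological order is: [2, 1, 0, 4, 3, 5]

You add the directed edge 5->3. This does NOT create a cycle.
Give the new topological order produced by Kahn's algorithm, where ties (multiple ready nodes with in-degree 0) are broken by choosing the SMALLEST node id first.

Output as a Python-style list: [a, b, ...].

Answer: [2, 1, 0, 4, 5, 3]

Derivation:
Old toposort: [2, 1, 0, 4, 3, 5]
Added edge: 5->3
Position of 5 (5) > position of 3 (4). Must reorder: 5 must now come before 3.
Run Kahn's algorithm (break ties by smallest node id):
  initial in-degrees: [2, 1, 0, 4, 1, 1]
  ready (indeg=0): [2]
  pop 2: indeg[0]->1; indeg[1]->0; indeg[3]->3 | ready=[1] | order so far=[2]
  pop 1: indeg[0]->0; indeg[3]->2 | ready=[0] | order so far=[2, 1]
  pop 0: indeg[4]->0 | ready=[4] | order so far=[2, 1, 0]
  pop 4: indeg[3]->1; indeg[5]->0 | ready=[5] | order so far=[2, 1, 0, 4]
  pop 5: indeg[3]->0 | ready=[3] | order so far=[2, 1, 0, 4, 5]
  pop 3: no out-edges | ready=[] | order so far=[2, 1, 0, 4, 5, 3]
  Result: [2, 1, 0, 4, 5, 3]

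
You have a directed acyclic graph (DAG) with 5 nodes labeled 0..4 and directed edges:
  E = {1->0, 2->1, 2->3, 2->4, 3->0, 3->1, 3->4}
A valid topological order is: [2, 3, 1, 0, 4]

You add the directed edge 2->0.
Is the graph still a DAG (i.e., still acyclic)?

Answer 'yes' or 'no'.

Given toposort: [2, 3, 1, 0, 4]
Position of 2: index 0; position of 0: index 3
New edge 2->0: forward
Forward edge: respects the existing order. Still a DAG, same toposort still valid.
Still a DAG? yes

Answer: yes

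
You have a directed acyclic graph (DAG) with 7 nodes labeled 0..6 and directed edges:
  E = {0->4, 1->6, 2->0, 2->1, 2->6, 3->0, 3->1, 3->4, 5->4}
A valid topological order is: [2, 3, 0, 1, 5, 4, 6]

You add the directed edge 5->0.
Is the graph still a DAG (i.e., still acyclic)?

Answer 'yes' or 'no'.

Answer: yes

Derivation:
Given toposort: [2, 3, 0, 1, 5, 4, 6]
Position of 5: index 4; position of 0: index 2
New edge 5->0: backward (u after v in old order)
Backward edge: old toposort is now invalid. Check if this creates a cycle.
Does 0 already reach 5? Reachable from 0: [0, 4]. NO -> still a DAG (reorder needed).
Still a DAG? yes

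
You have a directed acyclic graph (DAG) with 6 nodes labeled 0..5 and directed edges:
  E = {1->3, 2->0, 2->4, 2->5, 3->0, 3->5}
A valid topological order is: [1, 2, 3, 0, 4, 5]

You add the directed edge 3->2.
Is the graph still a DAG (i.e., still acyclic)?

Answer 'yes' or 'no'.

Answer: yes

Derivation:
Given toposort: [1, 2, 3, 0, 4, 5]
Position of 3: index 2; position of 2: index 1
New edge 3->2: backward (u after v in old order)
Backward edge: old toposort is now invalid. Check if this creates a cycle.
Does 2 already reach 3? Reachable from 2: [0, 2, 4, 5]. NO -> still a DAG (reorder needed).
Still a DAG? yes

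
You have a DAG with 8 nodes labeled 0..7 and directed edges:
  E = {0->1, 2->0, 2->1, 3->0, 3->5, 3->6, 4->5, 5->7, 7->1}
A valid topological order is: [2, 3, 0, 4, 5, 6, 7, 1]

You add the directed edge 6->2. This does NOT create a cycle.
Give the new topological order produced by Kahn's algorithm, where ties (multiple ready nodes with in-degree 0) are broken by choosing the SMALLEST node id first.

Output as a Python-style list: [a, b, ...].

Answer: [3, 4, 5, 6, 2, 0, 7, 1]

Derivation:
Old toposort: [2, 3, 0, 4, 5, 6, 7, 1]
Added edge: 6->2
Position of 6 (5) > position of 2 (0). Must reorder: 6 must now come before 2.
Run Kahn's algorithm (break ties by smallest node id):
  initial in-degrees: [2, 3, 1, 0, 0, 2, 1, 1]
  ready (indeg=0): [3, 4]
  pop 3: indeg[0]->1; indeg[5]->1; indeg[6]->0 | ready=[4, 6] | order so far=[3]
  pop 4: indeg[5]->0 | ready=[5, 6] | order so far=[3, 4]
  pop 5: indeg[7]->0 | ready=[6, 7] | order so far=[3, 4, 5]
  pop 6: indeg[2]->0 | ready=[2, 7] | order so far=[3, 4, 5, 6]
  pop 2: indeg[0]->0; indeg[1]->2 | ready=[0, 7] | order so far=[3, 4, 5, 6, 2]
  pop 0: indeg[1]->1 | ready=[7] | order so far=[3, 4, 5, 6, 2, 0]
  pop 7: indeg[1]->0 | ready=[1] | order so far=[3, 4, 5, 6, 2, 0, 7]
  pop 1: no out-edges | ready=[] | order so far=[3, 4, 5, 6, 2, 0, 7, 1]
  Result: [3, 4, 5, 6, 2, 0, 7, 1]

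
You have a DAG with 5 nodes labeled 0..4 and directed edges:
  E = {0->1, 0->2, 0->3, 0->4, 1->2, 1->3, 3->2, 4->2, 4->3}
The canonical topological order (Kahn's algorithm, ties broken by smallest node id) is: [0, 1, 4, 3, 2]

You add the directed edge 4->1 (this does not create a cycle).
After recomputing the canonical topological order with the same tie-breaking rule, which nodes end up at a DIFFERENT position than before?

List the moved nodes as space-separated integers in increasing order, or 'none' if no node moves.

Answer: 1 4

Derivation:
Old toposort: [0, 1, 4, 3, 2]
Added edge 4->1
Recompute Kahn (smallest-id tiebreak):
  initial in-degrees: [0, 2, 4, 3, 1]
  ready (indeg=0): [0]
  pop 0: indeg[1]->1; indeg[2]->3; indeg[3]->2; indeg[4]->0 | ready=[4] | order so far=[0]
  pop 4: indeg[1]->0; indeg[2]->2; indeg[3]->1 | ready=[1] | order so far=[0, 4]
  pop 1: indeg[2]->1; indeg[3]->0 | ready=[3] | order so far=[0, 4, 1]
  pop 3: indeg[2]->0 | ready=[2] | order so far=[0, 4, 1, 3]
  pop 2: no out-edges | ready=[] | order so far=[0, 4, 1, 3, 2]
New canonical toposort: [0, 4, 1, 3, 2]
Compare positions:
  Node 0: index 0 -> 0 (same)
  Node 1: index 1 -> 2 (moved)
  Node 2: index 4 -> 4 (same)
  Node 3: index 3 -> 3 (same)
  Node 4: index 2 -> 1 (moved)
Nodes that changed position: 1 4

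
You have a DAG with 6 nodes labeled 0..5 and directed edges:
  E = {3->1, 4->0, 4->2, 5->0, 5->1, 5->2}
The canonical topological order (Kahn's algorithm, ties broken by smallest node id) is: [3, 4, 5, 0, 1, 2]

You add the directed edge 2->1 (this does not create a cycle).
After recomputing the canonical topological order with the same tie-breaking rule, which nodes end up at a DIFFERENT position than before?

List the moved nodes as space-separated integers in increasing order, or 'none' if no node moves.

Answer: 1 2

Derivation:
Old toposort: [3, 4, 5, 0, 1, 2]
Added edge 2->1
Recompute Kahn (smallest-id tiebreak):
  initial in-degrees: [2, 3, 2, 0, 0, 0]
  ready (indeg=0): [3, 4, 5]
  pop 3: indeg[1]->2 | ready=[4, 5] | order so far=[3]
  pop 4: indeg[0]->1; indeg[2]->1 | ready=[5] | order so far=[3, 4]
  pop 5: indeg[0]->0; indeg[1]->1; indeg[2]->0 | ready=[0, 2] | order so far=[3, 4, 5]
  pop 0: no out-edges | ready=[2] | order so far=[3, 4, 5, 0]
  pop 2: indeg[1]->0 | ready=[1] | order so far=[3, 4, 5, 0, 2]
  pop 1: no out-edges | ready=[] | order so far=[3, 4, 5, 0, 2, 1]
New canonical toposort: [3, 4, 5, 0, 2, 1]
Compare positions:
  Node 0: index 3 -> 3 (same)
  Node 1: index 4 -> 5 (moved)
  Node 2: index 5 -> 4 (moved)
  Node 3: index 0 -> 0 (same)
  Node 4: index 1 -> 1 (same)
  Node 5: index 2 -> 2 (same)
Nodes that changed position: 1 2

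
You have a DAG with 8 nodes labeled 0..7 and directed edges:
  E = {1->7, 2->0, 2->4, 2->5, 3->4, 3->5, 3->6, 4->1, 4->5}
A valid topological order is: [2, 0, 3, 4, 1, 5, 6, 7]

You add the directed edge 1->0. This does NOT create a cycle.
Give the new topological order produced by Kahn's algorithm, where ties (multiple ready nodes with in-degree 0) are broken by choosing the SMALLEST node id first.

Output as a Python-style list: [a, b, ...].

Answer: [2, 3, 4, 1, 0, 5, 6, 7]

Derivation:
Old toposort: [2, 0, 3, 4, 1, 5, 6, 7]
Added edge: 1->0
Position of 1 (4) > position of 0 (1). Must reorder: 1 must now come before 0.
Run Kahn's algorithm (break ties by smallest node id):
  initial in-degrees: [2, 1, 0, 0, 2, 3, 1, 1]
  ready (indeg=0): [2, 3]
  pop 2: indeg[0]->1; indeg[4]->1; indeg[5]->2 | ready=[3] | order so far=[2]
  pop 3: indeg[4]->0; indeg[5]->1; indeg[6]->0 | ready=[4, 6] | order so far=[2, 3]
  pop 4: indeg[1]->0; indeg[5]->0 | ready=[1, 5, 6] | order so far=[2, 3, 4]
  pop 1: indeg[0]->0; indeg[7]->0 | ready=[0, 5, 6, 7] | order so far=[2, 3, 4, 1]
  pop 0: no out-edges | ready=[5, 6, 7] | order so far=[2, 3, 4, 1, 0]
  pop 5: no out-edges | ready=[6, 7] | order so far=[2, 3, 4, 1, 0, 5]
  pop 6: no out-edges | ready=[7] | order so far=[2, 3, 4, 1, 0, 5, 6]
  pop 7: no out-edges | ready=[] | order so far=[2, 3, 4, 1, 0, 5, 6, 7]
  Result: [2, 3, 4, 1, 0, 5, 6, 7]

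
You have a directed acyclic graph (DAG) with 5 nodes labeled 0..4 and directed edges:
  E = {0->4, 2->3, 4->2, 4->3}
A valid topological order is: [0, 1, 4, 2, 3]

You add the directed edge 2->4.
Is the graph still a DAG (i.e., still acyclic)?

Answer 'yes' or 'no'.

Answer: no

Derivation:
Given toposort: [0, 1, 4, 2, 3]
Position of 2: index 3; position of 4: index 2
New edge 2->4: backward (u after v in old order)
Backward edge: old toposort is now invalid. Check if this creates a cycle.
Does 4 already reach 2? Reachable from 4: [2, 3, 4]. YES -> cycle!
Still a DAG? no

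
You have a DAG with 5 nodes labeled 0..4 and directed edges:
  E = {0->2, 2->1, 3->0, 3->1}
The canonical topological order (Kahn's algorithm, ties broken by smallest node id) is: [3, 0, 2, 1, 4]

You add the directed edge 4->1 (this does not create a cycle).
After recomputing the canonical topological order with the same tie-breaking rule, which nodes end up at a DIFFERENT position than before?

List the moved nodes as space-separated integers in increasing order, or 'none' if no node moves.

Old toposort: [3, 0, 2, 1, 4]
Added edge 4->1
Recompute Kahn (smallest-id tiebreak):
  initial in-degrees: [1, 3, 1, 0, 0]
  ready (indeg=0): [3, 4]
  pop 3: indeg[0]->0; indeg[1]->2 | ready=[0, 4] | order so far=[3]
  pop 0: indeg[2]->0 | ready=[2, 4] | order so far=[3, 0]
  pop 2: indeg[1]->1 | ready=[4] | order so far=[3, 0, 2]
  pop 4: indeg[1]->0 | ready=[1] | order so far=[3, 0, 2, 4]
  pop 1: no out-edges | ready=[] | order so far=[3, 0, 2, 4, 1]
New canonical toposort: [3, 0, 2, 4, 1]
Compare positions:
  Node 0: index 1 -> 1 (same)
  Node 1: index 3 -> 4 (moved)
  Node 2: index 2 -> 2 (same)
  Node 3: index 0 -> 0 (same)
  Node 4: index 4 -> 3 (moved)
Nodes that changed position: 1 4

Answer: 1 4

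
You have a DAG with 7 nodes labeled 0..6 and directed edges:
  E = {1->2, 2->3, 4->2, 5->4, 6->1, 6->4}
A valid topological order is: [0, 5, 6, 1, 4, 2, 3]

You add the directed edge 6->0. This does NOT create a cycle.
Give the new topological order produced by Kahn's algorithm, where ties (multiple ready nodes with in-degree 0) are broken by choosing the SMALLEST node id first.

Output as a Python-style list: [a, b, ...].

Answer: [5, 6, 0, 1, 4, 2, 3]

Derivation:
Old toposort: [0, 5, 6, 1, 4, 2, 3]
Added edge: 6->0
Position of 6 (2) > position of 0 (0). Must reorder: 6 must now come before 0.
Run Kahn's algorithm (break ties by smallest node id):
  initial in-degrees: [1, 1, 2, 1, 2, 0, 0]
  ready (indeg=0): [5, 6]
  pop 5: indeg[4]->1 | ready=[6] | order so far=[5]
  pop 6: indeg[0]->0; indeg[1]->0; indeg[4]->0 | ready=[0, 1, 4] | order so far=[5, 6]
  pop 0: no out-edges | ready=[1, 4] | order so far=[5, 6, 0]
  pop 1: indeg[2]->1 | ready=[4] | order so far=[5, 6, 0, 1]
  pop 4: indeg[2]->0 | ready=[2] | order so far=[5, 6, 0, 1, 4]
  pop 2: indeg[3]->0 | ready=[3] | order so far=[5, 6, 0, 1, 4, 2]
  pop 3: no out-edges | ready=[] | order so far=[5, 6, 0, 1, 4, 2, 3]
  Result: [5, 6, 0, 1, 4, 2, 3]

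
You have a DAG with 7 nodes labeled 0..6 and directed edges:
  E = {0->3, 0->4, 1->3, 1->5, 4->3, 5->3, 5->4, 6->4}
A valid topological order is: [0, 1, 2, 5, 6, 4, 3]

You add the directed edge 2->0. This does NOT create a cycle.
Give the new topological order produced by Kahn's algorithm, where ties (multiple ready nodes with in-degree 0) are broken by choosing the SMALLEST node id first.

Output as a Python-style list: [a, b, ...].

Answer: [1, 2, 0, 5, 6, 4, 3]

Derivation:
Old toposort: [0, 1, 2, 5, 6, 4, 3]
Added edge: 2->0
Position of 2 (2) > position of 0 (0). Must reorder: 2 must now come before 0.
Run Kahn's algorithm (break ties by smallest node id):
  initial in-degrees: [1, 0, 0, 4, 3, 1, 0]
  ready (indeg=0): [1, 2, 6]
  pop 1: indeg[3]->3; indeg[5]->0 | ready=[2, 5, 6] | order so far=[1]
  pop 2: indeg[0]->0 | ready=[0, 5, 6] | order so far=[1, 2]
  pop 0: indeg[3]->2; indeg[4]->2 | ready=[5, 6] | order so far=[1, 2, 0]
  pop 5: indeg[3]->1; indeg[4]->1 | ready=[6] | order so far=[1, 2, 0, 5]
  pop 6: indeg[4]->0 | ready=[4] | order so far=[1, 2, 0, 5, 6]
  pop 4: indeg[3]->0 | ready=[3] | order so far=[1, 2, 0, 5, 6, 4]
  pop 3: no out-edges | ready=[] | order so far=[1, 2, 0, 5, 6, 4, 3]
  Result: [1, 2, 0, 5, 6, 4, 3]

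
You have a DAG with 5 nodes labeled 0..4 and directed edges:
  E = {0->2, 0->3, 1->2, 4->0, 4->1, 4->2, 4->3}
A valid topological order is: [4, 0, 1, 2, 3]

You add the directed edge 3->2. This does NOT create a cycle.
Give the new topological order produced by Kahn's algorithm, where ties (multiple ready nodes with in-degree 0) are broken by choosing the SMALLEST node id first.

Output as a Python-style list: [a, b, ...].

Old toposort: [4, 0, 1, 2, 3]
Added edge: 3->2
Position of 3 (4) > position of 2 (3). Must reorder: 3 must now come before 2.
Run Kahn's algorithm (break ties by smallest node id):
  initial in-degrees: [1, 1, 4, 2, 0]
  ready (indeg=0): [4]
  pop 4: indeg[0]->0; indeg[1]->0; indeg[2]->3; indeg[3]->1 | ready=[0, 1] | order so far=[4]
  pop 0: indeg[2]->2; indeg[3]->0 | ready=[1, 3] | order so far=[4, 0]
  pop 1: indeg[2]->1 | ready=[3] | order so far=[4, 0, 1]
  pop 3: indeg[2]->0 | ready=[2] | order so far=[4, 0, 1, 3]
  pop 2: no out-edges | ready=[] | order so far=[4, 0, 1, 3, 2]
  Result: [4, 0, 1, 3, 2]

Answer: [4, 0, 1, 3, 2]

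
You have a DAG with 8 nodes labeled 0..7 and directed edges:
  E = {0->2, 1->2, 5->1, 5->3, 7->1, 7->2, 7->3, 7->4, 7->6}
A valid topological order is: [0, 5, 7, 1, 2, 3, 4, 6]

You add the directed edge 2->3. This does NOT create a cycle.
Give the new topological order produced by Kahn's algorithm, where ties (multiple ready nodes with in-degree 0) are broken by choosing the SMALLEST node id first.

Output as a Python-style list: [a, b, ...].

Answer: [0, 5, 7, 1, 2, 3, 4, 6]

Derivation:
Old toposort: [0, 5, 7, 1, 2, 3, 4, 6]
Added edge: 2->3
Position of 2 (4) < position of 3 (5). Old order still valid.
Run Kahn's algorithm (break ties by smallest node id):
  initial in-degrees: [0, 2, 3, 3, 1, 0, 1, 0]
  ready (indeg=0): [0, 5, 7]
  pop 0: indeg[2]->2 | ready=[5, 7] | order so far=[0]
  pop 5: indeg[1]->1; indeg[3]->2 | ready=[7] | order so far=[0, 5]
  pop 7: indeg[1]->0; indeg[2]->1; indeg[3]->1; indeg[4]->0; indeg[6]->0 | ready=[1, 4, 6] | order so far=[0, 5, 7]
  pop 1: indeg[2]->0 | ready=[2, 4, 6] | order so far=[0, 5, 7, 1]
  pop 2: indeg[3]->0 | ready=[3, 4, 6] | order so far=[0, 5, 7, 1, 2]
  pop 3: no out-edges | ready=[4, 6] | order so far=[0, 5, 7, 1, 2, 3]
  pop 4: no out-edges | ready=[6] | order so far=[0, 5, 7, 1, 2, 3, 4]
  pop 6: no out-edges | ready=[] | order so far=[0, 5, 7, 1, 2, 3, 4, 6]
  Result: [0, 5, 7, 1, 2, 3, 4, 6]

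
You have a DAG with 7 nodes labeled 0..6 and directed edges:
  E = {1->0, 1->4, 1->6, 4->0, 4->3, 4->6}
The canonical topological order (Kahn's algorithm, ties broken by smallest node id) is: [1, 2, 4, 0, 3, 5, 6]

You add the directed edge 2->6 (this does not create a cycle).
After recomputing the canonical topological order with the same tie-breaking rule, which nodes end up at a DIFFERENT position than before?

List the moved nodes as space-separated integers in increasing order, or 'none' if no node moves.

Old toposort: [1, 2, 4, 0, 3, 5, 6]
Added edge 2->6
Recompute Kahn (smallest-id tiebreak):
  initial in-degrees: [2, 0, 0, 1, 1, 0, 3]
  ready (indeg=0): [1, 2, 5]
  pop 1: indeg[0]->1; indeg[4]->0; indeg[6]->2 | ready=[2, 4, 5] | order so far=[1]
  pop 2: indeg[6]->1 | ready=[4, 5] | order so far=[1, 2]
  pop 4: indeg[0]->0; indeg[3]->0; indeg[6]->0 | ready=[0, 3, 5, 6] | order so far=[1, 2, 4]
  pop 0: no out-edges | ready=[3, 5, 6] | order so far=[1, 2, 4, 0]
  pop 3: no out-edges | ready=[5, 6] | order so far=[1, 2, 4, 0, 3]
  pop 5: no out-edges | ready=[6] | order so far=[1, 2, 4, 0, 3, 5]
  pop 6: no out-edges | ready=[] | order so far=[1, 2, 4, 0, 3, 5, 6]
New canonical toposort: [1, 2, 4, 0, 3, 5, 6]
Compare positions:
  Node 0: index 3 -> 3 (same)
  Node 1: index 0 -> 0 (same)
  Node 2: index 1 -> 1 (same)
  Node 3: index 4 -> 4 (same)
  Node 4: index 2 -> 2 (same)
  Node 5: index 5 -> 5 (same)
  Node 6: index 6 -> 6 (same)
Nodes that changed position: none

Answer: none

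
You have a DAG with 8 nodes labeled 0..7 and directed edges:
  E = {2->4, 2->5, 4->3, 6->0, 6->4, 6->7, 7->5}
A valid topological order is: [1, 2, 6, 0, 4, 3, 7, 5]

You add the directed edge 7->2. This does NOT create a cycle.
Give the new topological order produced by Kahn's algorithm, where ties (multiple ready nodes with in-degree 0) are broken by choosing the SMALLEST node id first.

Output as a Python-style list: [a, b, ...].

Old toposort: [1, 2, 6, 0, 4, 3, 7, 5]
Added edge: 7->2
Position of 7 (6) > position of 2 (1). Must reorder: 7 must now come before 2.
Run Kahn's algorithm (break ties by smallest node id):
  initial in-degrees: [1, 0, 1, 1, 2, 2, 0, 1]
  ready (indeg=0): [1, 6]
  pop 1: no out-edges | ready=[6] | order so far=[1]
  pop 6: indeg[0]->0; indeg[4]->1; indeg[7]->0 | ready=[0, 7] | order so far=[1, 6]
  pop 0: no out-edges | ready=[7] | order so far=[1, 6, 0]
  pop 7: indeg[2]->0; indeg[5]->1 | ready=[2] | order so far=[1, 6, 0, 7]
  pop 2: indeg[4]->0; indeg[5]->0 | ready=[4, 5] | order so far=[1, 6, 0, 7, 2]
  pop 4: indeg[3]->0 | ready=[3, 5] | order so far=[1, 6, 0, 7, 2, 4]
  pop 3: no out-edges | ready=[5] | order so far=[1, 6, 0, 7, 2, 4, 3]
  pop 5: no out-edges | ready=[] | order so far=[1, 6, 0, 7, 2, 4, 3, 5]
  Result: [1, 6, 0, 7, 2, 4, 3, 5]

Answer: [1, 6, 0, 7, 2, 4, 3, 5]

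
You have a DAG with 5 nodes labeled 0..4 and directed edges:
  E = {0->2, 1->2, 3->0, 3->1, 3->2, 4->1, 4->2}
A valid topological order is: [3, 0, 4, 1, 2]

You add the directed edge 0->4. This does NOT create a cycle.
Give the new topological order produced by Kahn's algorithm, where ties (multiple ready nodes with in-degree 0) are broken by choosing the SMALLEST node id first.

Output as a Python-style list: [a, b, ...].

Answer: [3, 0, 4, 1, 2]

Derivation:
Old toposort: [3, 0, 4, 1, 2]
Added edge: 0->4
Position of 0 (1) < position of 4 (2). Old order still valid.
Run Kahn's algorithm (break ties by smallest node id):
  initial in-degrees: [1, 2, 4, 0, 1]
  ready (indeg=0): [3]
  pop 3: indeg[0]->0; indeg[1]->1; indeg[2]->3 | ready=[0] | order so far=[3]
  pop 0: indeg[2]->2; indeg[4]->0 | ready=[4] | order so far=[3, 0]
  pop 4: indeg[1]->0; indeg[2]->1 | ready=[1] | order so far=[3, 0, 4]
  pop 1: indeg[2]->0 | ready=[2] | order so far=[3, 0, 4, 1]
  pop 2: no out-edges | ready=[] | order so far=[3, 0, 4, 1, 2]
  Result: [3, 0, 4, 1, 2]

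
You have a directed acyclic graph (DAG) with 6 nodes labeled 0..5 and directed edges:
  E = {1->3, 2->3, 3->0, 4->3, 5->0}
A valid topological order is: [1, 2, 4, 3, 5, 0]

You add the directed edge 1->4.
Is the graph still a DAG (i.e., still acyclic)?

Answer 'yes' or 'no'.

Answer: yes

Derivation:
Given toposort: [1, 2, 4, 3, 5, 0]
Position of 1: index 0; position of 4: index 2
New edge 1->4: forward
Forward edge: respects the existing order. Still a DAG, same toposort still valid.
Still a DAG? yes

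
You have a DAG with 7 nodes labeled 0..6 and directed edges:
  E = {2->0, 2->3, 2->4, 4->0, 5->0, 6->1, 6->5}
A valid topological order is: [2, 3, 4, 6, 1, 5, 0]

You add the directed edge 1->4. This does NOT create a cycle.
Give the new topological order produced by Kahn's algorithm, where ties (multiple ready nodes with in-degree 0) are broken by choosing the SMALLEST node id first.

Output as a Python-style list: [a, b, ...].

Answer: [2, 3, 6, 1, 4, 5, 0]

Derivation:
Old toposort: [2, 3, 4, 6, 1, 5, 0]
Added edge: 1->4
Position of 1 (4) > position of 4 (2). Must reorder: 1 must now come before 4.
Run Kahn's algorithm (break ties by smallest node id):
  initial in-degrees: [3, 1, 0, 1, 2, 1, 0]
  ready (indeg=0): [2, 6]
  pop 2: indeg[0]->2; indeg[3]->0; indeg[4]->1 | ready=[3, 6] | order so far=[2]
  pop 3: no out-edges | ready=[6] | order so far=[2, 3]
  pop 6: indeg[1]->0; indeg[5]->0 | ready=[1, 5] | order so far=[2, 3, 6]
  pop 1: indeg[4]->0 | ready=[4, 5] | order so far=[2, 3, 6, 1]
  pop 4: indeg[0]->1 | ready=[5] | order so far=[2, 3, 6, 1, 4]
  pop 5: indeg[0]->0 | ready=[0] | order so far=[2, 3, 6, 1, 4, 5]
  pop 0: no out-edges | ready=[] | order so far=[2, 3, 6, 1, 4, 5, 0]
  Result: [2, 3, 6, 1, 4, 5, 0]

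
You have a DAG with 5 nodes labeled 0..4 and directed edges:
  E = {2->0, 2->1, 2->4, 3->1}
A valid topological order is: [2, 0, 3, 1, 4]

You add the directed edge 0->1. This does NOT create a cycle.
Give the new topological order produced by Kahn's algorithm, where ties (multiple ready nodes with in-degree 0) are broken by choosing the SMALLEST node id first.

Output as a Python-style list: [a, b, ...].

Old toposort: [2, 0, 3, 1, 4]
Added edge: 0->1
Position of 0 (1) < position of 1 (3). Old order still valid.
Run Kahn's algorithm (break ties by smallest node id):
  initial in-degrees: [1, 3, 0, 0, 1]
  ready (indeg=0): [2, 3]
  pop 2: indeg[0]->0; indeg[1]->2; indeg[4]->0 | ready=[0, 3, 4] | order so far=[2]
  pop 0: indeg[1]->1 | ready=[3, 4] | order so far=[2, 0]
  pop 3: indeg[1]->0 | ready=[1, 4] | order so far=[2, 0, 3]
  pop 1: no out-edges | ready=[4] | order so far=[2, 0, 3, 1]
  pop 4: no out-edges | ready=[] | order so far=[2, 0, 3, 1, 4]
  Result: [2, 0, 3, 1, 4]

Answer: [2, 0, 3, 1, 4]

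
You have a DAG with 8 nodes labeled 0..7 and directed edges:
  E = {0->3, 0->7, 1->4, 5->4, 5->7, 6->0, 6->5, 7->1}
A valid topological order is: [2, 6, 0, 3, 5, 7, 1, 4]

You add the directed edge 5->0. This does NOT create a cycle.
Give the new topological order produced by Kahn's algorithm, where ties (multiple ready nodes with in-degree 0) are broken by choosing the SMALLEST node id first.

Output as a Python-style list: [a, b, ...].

Old toposort: [2, 6, 0, 3, 5, 7, 1, 4]
Added edge: 5->0
Position of 5 (4) > position of 0 (2). Must reorder: 5 must now come before 0.
Run Kahn's algorithm (break ties by smallest node id):
  initial in-degrees: [2, 1, 0, 1, 2, 1, 0, 2]
  ready (indeg=0): [2, 6]
  pop 2: no out-edges | ready=[6] | order so far=[2]
  pop 6: indeg[0]->1; indeg[5]->0 | ready=[5] | order so far=[2, 6]
  pop 5: indeg[0]->0; indeg[4]->1; indeg[7]->1 | ready=[0] | order so far=[2, 6, 5]
  pop 0: indeg[3]->0; indeg[7]->0 | ready=[3, 7] | order so far=[2, 6, 5, 0]
  pop 3: no out-edges | ready=[7] | order so far=[2, 6, 5, 0, 3]
  pop 7: indeg[1]->0 | ready=[1] | order so far=[2, 6, 5, 0, 3, 7]
  pop 1: indeg[4]->0 | ready=[4] | order so far=[2, 6, 5, 0, 3, 7, 1]
  pop 4: no out-edges | ready=[] | order so far=[2, 6, 5, 0, 3, 7, 1, 4]
  Result: [2, 6, 5, 0, 3, 7, 1, 4]

Answer: [2, 6, 5, 0, 3, 7, 1, 4]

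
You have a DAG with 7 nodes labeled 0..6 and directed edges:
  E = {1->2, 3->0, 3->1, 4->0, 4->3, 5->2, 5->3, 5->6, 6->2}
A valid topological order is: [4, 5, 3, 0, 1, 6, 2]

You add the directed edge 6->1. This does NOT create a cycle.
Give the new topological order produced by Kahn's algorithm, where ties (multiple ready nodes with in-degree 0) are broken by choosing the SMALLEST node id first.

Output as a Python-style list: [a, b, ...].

Answer: [4, 5, 3, 0, 6, 1, 2]

Derivation:
Old toposort: [4, 5, 3, 0, 1, 6, 2]
Added edge: 6->1
Position of 6 (5) > position of 1 (4). Must reorder: 6 must now come before 1.
Run Kahn's algorithm (break ties by smallest node id):
  initial in-degrees: [2, 2, 3, 2, 0, 0, 1]
  ready (indeg=0): [4, 5]
  pop 4: indeg[0]->1; indeg[3]->1 | ready=[5] | order so far=[4]
  pop 5: indeg[2]->2; indeg[3]->0; indeg[6]->0 | ready=[3, 6] | order so far=[4, 5]
  pop 3: indeg[0]->0; indeg[1]->1 | ready=[0, 6] | order so far=[4, 5, 3]
  pop 0: no out-edges | ready=[6] | order so far=[4, 5, 3, 0]
  pop 6: indeg[1]->0; indeg[2]->1 | ready=[1] | order so far=[4, 5, 3, 0, 6]
  pop 1: indeg[2]->0 | ready=[2] | order so far=[4, 5, 3, 0, 6, 1]
  pop 2: no out-edges | ready=[] | order so far=[4, 5, 3, 0, 6, 1, 2]
  Result: [4, 5, 3, 0, 6, 1, 2]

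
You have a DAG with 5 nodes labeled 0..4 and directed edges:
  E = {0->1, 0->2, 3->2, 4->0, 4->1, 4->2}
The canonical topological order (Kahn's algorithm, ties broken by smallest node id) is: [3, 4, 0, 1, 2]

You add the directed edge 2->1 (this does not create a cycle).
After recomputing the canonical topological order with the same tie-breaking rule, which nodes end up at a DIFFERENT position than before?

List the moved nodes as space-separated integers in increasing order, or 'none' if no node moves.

Old toposort: [3, 4, 0, 1, 2]
Added edge 2->1
Recompute Kahn (smallest-id tiebreak):
  initial in-degrees: [1, 3, 3, 0, 0]
  ready (indeg=0): [3, 4]
  pop 3: indeg[2]->2 | ready=[4] | order so far=[3]
  pop 4: indeg[0]->0; indeg[1]->2; indeg[2]->1 | ready=[0] | order so far=[3, 4]
  pop 0: indeg[1]->1; indeg[2]->0 | ready=[2] | order so far=[3, 4, 0]
  pop 2: indeg[1]->0 | ready=[1] | order so far=[3, 4, 0, 2]
  pop 1: no out-edges | ready=[] | order so far=[3, 4, 0, 2, 1]
New canonical toposort: [3, 4, 0, 2, 1]
Compare positions:
  Node 0: index 2 -> 2 (same)
  Node 1: index 3 -> 4 (moved)
  Node 2: index 4 -> 3 (moved)
  Node 3: index 0 -> 0 (same)
  Node 4: index 1 -> 1 (same)
Nodes that changed position: 1 2

Answer: 1 2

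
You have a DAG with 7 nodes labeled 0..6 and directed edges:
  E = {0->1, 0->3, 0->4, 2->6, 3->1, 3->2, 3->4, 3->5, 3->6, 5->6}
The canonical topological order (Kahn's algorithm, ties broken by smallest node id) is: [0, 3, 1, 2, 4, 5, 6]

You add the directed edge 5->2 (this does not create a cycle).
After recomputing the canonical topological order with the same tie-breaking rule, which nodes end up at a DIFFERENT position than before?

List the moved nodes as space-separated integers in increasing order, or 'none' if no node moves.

Answer: 2 4 5

Derivation:
Old toposort: [0, 3, 1, 2, 4, 5, 6]
Added edge 5->2
Recompute Kahn (smallest-id tiebreak):
  initial in-degrees: [0, 2, 2, 1, 2, 1, 3]
  ready (indeg=0): [0]
  pop 0: indeg[1]->1; indeg[3]->0; indeg[4]->1 | ready=[3] | order so far=[0]
  pop 3: indeg[1]->0; indeg[2]->1; indeg[4]->0; indeg[5]->0; indeg[6]->2 | ready=[1, 4, 5] | order so far=[0, 3]
  pop 1: no out-edges | ready=[4, 5] | order so far=[0, 3, 1]
  pop 4: no out-edges | ready=[5] | order so far=[0, 3, 1, 4]
  pop 5: indeg[2]->0; indeg[6]->1 | ready=[2] | order so far=[0, 3, 1, 4, 5]
  pop 2: indeg[6]->0 | ready=[6] | order so far=[0, 3, 1, 4, 5, 2]
  pop 6: no out-edges | ready=[] | order so far=[0, 3, 1, 4, 5, 2, 6]
New canonical toposort: [0, 3, 1, 4, 5, 2, 6]
Compare positions:
  Node 0: index 0 -> 0 (same)
  Node 1: index 2 -> 2 (same)
  Node 2: index 3 -> 5 (moved)
  Node 3: index 1 -> 1 (same)
  Node 4: index 4 -> 3 (moved)
  Node 5: index 5 -> 4 (moved)
  Node 6: index 6 -> 6 (same)
Nodes that changed position: 2 4 5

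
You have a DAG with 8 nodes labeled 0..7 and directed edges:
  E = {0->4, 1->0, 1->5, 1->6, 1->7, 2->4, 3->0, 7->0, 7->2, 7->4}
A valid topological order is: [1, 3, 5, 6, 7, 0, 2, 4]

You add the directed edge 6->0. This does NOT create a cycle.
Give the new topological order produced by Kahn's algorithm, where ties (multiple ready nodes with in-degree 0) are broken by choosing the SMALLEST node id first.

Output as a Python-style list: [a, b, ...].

Old toposort: [1, 3, 5, 6, 7, 0, 2, 4]
Added edge: 6->0
Position of 6 (3) < position of 0 (5). Old order still valid.
Run Kahn's algorithm (break ties by smallest node id):
  initial in-degrees: [4, 0, 1, 0, 3, 1, 1, 1]
  ready (indeg=0): [1, 3]
  pop 1: indeg[0]->3; indeg[5]->0; indeg[6]->0; indeg[7]->0 | ready=[3, 5, 6, 7] | order so far=[1]
  pop 3: indeg[0]->2 | ready=[5, 6, 7] | order so far=[1, 3]
  pop 5: no out-edges | ready=[6, 7] | order so far=[1, 3, 5]
  pop 6: indeg[0]->1 | ready=[7] | order so far=[1, 3, 5, 6]
  pop 7: indeg[0]->0; indeg[2]->0; indeg[4]->2 | ready=[0, 2] | order so far=[1, 3, 5, 6, 7]
  pop 0: indeg[4]->1 | ready=[2] | order so far=[1, 3, 5, 6, 7, 0]
  pop 2: indeg[4]->0 | ready=[4] | order so far=[1, 3, 5, 6, 7, 0, 2]
  pop 4: no out-edges | ready=[] | order so far=[1, 3, 5, 6, 7, 0, 2, 4]
  Result: [1, 3, 5, 6, 7, 0, 2, 4]

Answer: [1, 3, 5, 6, 7, 0, 2, 4]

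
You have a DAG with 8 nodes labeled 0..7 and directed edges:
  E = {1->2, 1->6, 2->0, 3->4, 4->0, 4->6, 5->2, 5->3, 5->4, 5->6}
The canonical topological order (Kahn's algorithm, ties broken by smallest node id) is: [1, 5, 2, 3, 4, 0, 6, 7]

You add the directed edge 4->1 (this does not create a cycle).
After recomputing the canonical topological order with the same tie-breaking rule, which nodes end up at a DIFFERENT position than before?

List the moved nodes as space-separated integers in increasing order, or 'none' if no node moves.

Old toposort: [1, 5, 2, 3, 4, 0, 6, 7]
Added edge 4->1
Recompute Kahn (smallest-id tiebreak):
  initial in-degrees: [2, 1, 2, 1, 2, 0, 3, 0]
  ready (indeg=0): [5, 7]
  pop 5: indeg[2]->1; indeg[3]->0; indeg[4]->1; indeg[6]->2 | ready=[3, 7] | order so far=[5]
  pop 3: indeg[4]->0 | ready=[4, 7] | order so far=[5, 3]
  pop 4: indeg[0]->1; indeg[1]->0; indeg[6]->1 | ready=[1, 7] | order so far=[5, 3, 4]
  pop 1: indeg[2]->0; indeg[6]->0 | ready=[2, 6, 7] | order so far=[5, 3, 4, 1]
  pop 2: indeg[0]->0 | ready=[0, 6, 7] | order so far=[5, 3, 4, 1, 2]
  pop 0: no out-edges | ready=[6, 7] | order so far=[5, 3, 4, 1, 2, 0]
  pop 6: no out-edges | ready=[7] | order so far=[5, 3, 4, 1, 2, 0, 6]
  pop 7: no out-edges | ready=[] | order so far=[5, 3, 4, 1, 2, 0, 6, 7]
New canonical toposort: [5, 3, 4, 1, 2, 0, 6, 7]
Compare positions:
  Node 0: index 5 -> 5 (same)
  Node 1: index 0 -> 3 (moved)
  Node 2: index 2 -> 4 (moved)
  Node 3: index 3 -> 1 (moved)
  Node 4: index 4 -> 2 (moved)
  Node 5: index 1 -> 0 (moved)
  Node 6: index 6 -> 6 (same)
  Node 7: index 7 -> 7 (same)
Nodes that changed position: 1 2 3 4 5

Answer: 1 2 3 4 5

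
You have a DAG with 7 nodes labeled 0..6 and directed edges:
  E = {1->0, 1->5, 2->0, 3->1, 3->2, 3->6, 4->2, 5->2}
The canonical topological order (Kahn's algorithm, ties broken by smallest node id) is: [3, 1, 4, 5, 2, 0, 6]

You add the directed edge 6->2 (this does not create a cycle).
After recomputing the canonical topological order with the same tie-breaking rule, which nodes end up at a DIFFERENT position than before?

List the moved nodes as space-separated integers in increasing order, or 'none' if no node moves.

Answer: 0 2 6

Derivation:
Old toposort: [3, 1, 4, 5, 2, 0, 6]
Added edge 6->2
Recompute Kahn (smallest-id tiebreak):
  initial in-degrees: [2, 1, 4, 0, 0, 1, 1]
  ready (indeg=0): [3, 4]
  pop 3: indeg[1]->0; indeg[2]->3; indeg[6]->0 | ready=[1, 4, 6] | order so far=[3]
  pop 1: indeg[0]->1; indeg[5]->0 | ready=[4, 5, 6] | order so far=[3, 1]
  pop 4: indeg[2]->2 | ready=[5, 6] | order so far=[3, 1, 4]
  pop 5: indeg[2]->1 | ready=[6] | order so far=[3, 1, 4, 5]
  pop 6: indeg[2]->0 | ready=[2] | order so far=[3, 1, 4, 5, 6]
  pop 2: indeg[0]->0 | ready=[0] | order so far=[3, 1, 4, 5, 6, 2]
  pop 0: no out-edges | ready=[] | order so far=[3, 1, 4, 5, 6, 2, 0]
New canonical toposort: [3, 1, 4, 5, 6, 2, 0]
Compare positions:
  Node 0: index 5 -> 6 (moved)
  Node 1: index 1 -> 1 (same)
  Node 2: index 4 -> 5 (moved)
  Node 3: index 0 -> 0 (same)
  Node 4: index 2 -> 2 (same)
  Node 5: index 3 -> 3 (same)
  Node 6: index 6 -> 4 (moved)
Nodes that changed position: 0 2 6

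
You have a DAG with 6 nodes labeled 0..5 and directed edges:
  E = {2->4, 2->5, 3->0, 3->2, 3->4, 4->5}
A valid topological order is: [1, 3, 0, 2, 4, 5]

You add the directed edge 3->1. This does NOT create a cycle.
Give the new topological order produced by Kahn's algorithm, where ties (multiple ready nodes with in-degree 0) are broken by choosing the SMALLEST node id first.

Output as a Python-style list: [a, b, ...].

Old toposort: [1, 3, 0, 2, 4, 5]
Added edge: 3->1
Position of 3 (1) > position of 1 (0). Must reorder: 3 must now come before 1.
Run Kahn's algorithm (break ties by smallest node id):
  initial in-degrees: [1, 1, 1, 0, 2, 2]
  ready (indeg=0): [3]
  pop 3: indeg[0]->0; indeg[1]->0; indeg[2]->0; indeg[4]->1 | ready=[0, 1, 2] | order so far=[3]
  pop 0: no out-edges | ready=[1, 2] | order so far=[3, 0]
  pop 1: no out-edges | ready=[2] | order so far=[3, 0, 1]
  pop 2: indeg[4]->0; indeg[5]->1 | ready=[4] | order so far=[3, 0, 1, 2]
  pop 4: indeg[5]->0 | ready=[5] | order so far=[3, 0, 1, 2, 4]
  pop 5: no out-edges | ready=[] | order so far=[3, 0, 1, 2, 4, 5]
  Result: [3, 0, 1, 2, 4, 5]

Answer: [3, 0, 1, 2, 4, 5]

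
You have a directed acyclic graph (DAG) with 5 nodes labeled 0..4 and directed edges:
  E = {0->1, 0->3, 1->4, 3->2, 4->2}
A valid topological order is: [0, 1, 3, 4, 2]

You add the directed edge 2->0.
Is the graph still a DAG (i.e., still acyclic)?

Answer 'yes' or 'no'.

Given toposort: [0, 1, 3, 4, 2]
Position of 2: index 4; position of 0: index 0
New edge 2->0: backward (u after v in old order)
Backward edge: old toposort is now invalid. Check if this creates a cycle.
Does 0 already reach 2? Reachable from 0: [0, 1, 2, 3, 4]. YES -> cycle!
Still a DAG? no

Answer: no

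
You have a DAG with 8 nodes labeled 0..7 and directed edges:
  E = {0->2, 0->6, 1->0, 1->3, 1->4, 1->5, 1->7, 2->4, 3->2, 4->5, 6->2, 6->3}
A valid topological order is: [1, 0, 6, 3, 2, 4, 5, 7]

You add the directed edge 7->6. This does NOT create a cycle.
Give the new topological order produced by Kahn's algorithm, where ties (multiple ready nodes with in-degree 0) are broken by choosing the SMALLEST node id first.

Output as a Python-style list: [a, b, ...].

Old toposort: [1, 0, 6, 3, 2, 4, 5, 7]
Added edge: 7->6
Position of 7 (7) > position of 6 (2). Must reorder: 7 must now come before 6.
Run Kahn's algorithm (break ties by smallest node id):
  initial in-degrees: [1, 0, 3, 2, 2, 2, 2, 1]
  ready (indeg=0): [1]
  pop 1: indeg[0]->0; indeg[3]->1; indeg[4]->1; indeg[5]->1; indeg[7]->0 | ready=[0, 7] | order so far=[1]
  pop 0: indeg[2]->2; indeg[6]->1 | ready=[7] | order so far=[1, 0]
  pop 7: indeg[6]->0 | ready=[6] | order so far=[1, 0, 7]
  pop 6: indeg[2]->1; indeg[3]->0 | ready=[3] | order so far=[1, 0, 7, 6]
  pop 3: indeg[2]->0 | ready=[2] | order so far=[1, 0, 7, 6, 3]
  pop 2: indeg[4]->0 | ready=[4] | order so far=[1, 0, 7, 6, 3, 2]
  pop 4: indeg[5]->0 | ready=[5] | order so far=[1, 0, 7, 6, 3, 2, 4]
  pop 5: no out-edges | ready=[] | order so far=[1, 0, 7, 6, 3, 2, 4, 5]
  Result: [1, 0, 7, 6, 3, 2, 4, 5]

Answer: [1, 0, 7, 6, 3, 2, 4, 5]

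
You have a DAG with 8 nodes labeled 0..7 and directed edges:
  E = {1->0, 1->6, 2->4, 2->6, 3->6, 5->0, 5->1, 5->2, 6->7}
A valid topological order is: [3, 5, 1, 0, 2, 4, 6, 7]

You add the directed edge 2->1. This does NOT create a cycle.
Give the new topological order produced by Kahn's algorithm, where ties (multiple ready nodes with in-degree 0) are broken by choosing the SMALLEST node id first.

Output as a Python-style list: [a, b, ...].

Old toposort: [3, 5, 1, 0, 2, 4, 6, 7]
Added edge: 2->1
Position of 2 (4) > position of 1 (2). Must reorder: 2 must now come before 1.
Run Kahn's algorithm (break ties by smallest node id):
  initial in-degrees: [2, 2, 1, 0, 1, 0, 3, 1]
  ready (indeg=0): [3, 5]
  pop 3: indeg[6]->2 | ready=[5] | order so far=[3]
  pop 5: indeg[0]->1; indeg[1]->1; indeg[2]->0 | ready=[2] | order so far=[3, 5]
  pop 2: indeg[1]->0; indeg[4]->0; indeg[6]->1 | ready=[1, 4] | order so far=[3, 5, 2]
  pop 1: indeg[0]->0; indeg[6]->0 | ready=[0, 4, 6] | order so far=[3, 5, 2, 1]
  pop 0: no out-edges | ready=[4, 6] | order so far=[3, 5, 2, 1, 0]
  pop 4: no out-edges | ready=[6] | order so far=[3, 5, 2, 1, 0, 4]
  pop 6: indeg[7]->0 | ready=[7] | order so far=[3, 5, 2, 1, 0, 4, 6]
  pop 7: no out-edges | ready=[] | order so far=[3, 5, 2, 1, 0, 4, 6, 7]
  Result: [3, 5, 2, 1, 0, 4, 6, 7]

Answer: [3, 5, 2, 1, 0, 4, 6, 7]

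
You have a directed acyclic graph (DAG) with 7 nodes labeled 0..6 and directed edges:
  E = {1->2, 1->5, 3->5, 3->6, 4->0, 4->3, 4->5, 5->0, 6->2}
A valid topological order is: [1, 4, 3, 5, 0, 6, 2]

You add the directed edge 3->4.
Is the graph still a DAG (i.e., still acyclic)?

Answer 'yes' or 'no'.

Given toposort: [1, 4, 3, 5, 0, 6, 2]
Position of 3: index 2; position of 4: index 1
New edge 3->4: backward (u after v in old order)
Backward edge: old toposort is now invalid. Check if this creates a cycle.
Does 4 already reach 3? Reachable from 4: [0, 2, 3, 4, 5, 6]. YES -> cycle!
Still a DAG? no

Answer: no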